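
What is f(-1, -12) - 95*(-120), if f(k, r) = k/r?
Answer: 136801/12 ≈ 11400.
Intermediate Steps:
f(-1, -12) - 95*(-120) = -1/(-12) - 95*(-120) = -1*(-1/12) + 11400 = 1/12 + 11400 = 136801/12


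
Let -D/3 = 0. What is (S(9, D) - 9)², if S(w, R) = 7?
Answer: 4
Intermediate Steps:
D = 0 (D = -3*0 = 0)
(S(9, D) - 9)² = (7 - 9)² = (-2)² = 4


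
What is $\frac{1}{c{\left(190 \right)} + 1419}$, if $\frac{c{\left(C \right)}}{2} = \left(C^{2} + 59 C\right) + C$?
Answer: $\frac{1}{96419} \approx 1.0371 \cdot 10^{-5}$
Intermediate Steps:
$c{\left(C \right)} = 2 C^{2} + 120 C$ ($c{\left(C \right)} = 2 \left(\left(C^{2} + 59 C\right) + C\right) = 2 \left(C^{2} + 60 C\right) = 2 C^{2} + 120 C$)
$\frac{1}{c{\left(190 \right)} + 1419} = \frac{1}{2 \cdot 190 \left(60 + 190\right) + 1419} = \frac{1}{2 \cdot 190 \cdot 250 + 1419} = \frac{1}{95000 + 1419} = \frac{1}{96419}$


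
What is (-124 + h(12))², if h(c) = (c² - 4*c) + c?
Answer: 256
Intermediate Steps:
h(c) = c² - 3*c
(-124 + h(12))² = (-124 + 12*(-3 + 12))² = (-124 + 12*9)² = (-124 + 108)² = (-16)² = 256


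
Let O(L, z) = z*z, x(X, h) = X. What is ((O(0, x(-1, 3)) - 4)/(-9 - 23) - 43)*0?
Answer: 0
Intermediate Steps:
O(L, z) = z²
((O(0, x(-1, 3)) - 4)/(-9 - 23) - 43)*0 = (((-1)² - 4)/(-9 - 23) - 43)*0 = ((1 - 4)/(-32) - 43)*0 = (-3*(-1/32) - 43)*0 = (3/32 - 43)*0 = -1373/32*0 = 0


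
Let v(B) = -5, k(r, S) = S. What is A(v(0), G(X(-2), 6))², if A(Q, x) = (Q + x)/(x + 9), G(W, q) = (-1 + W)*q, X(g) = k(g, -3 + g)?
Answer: 1681/729 ≈ 2.3059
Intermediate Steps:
X(g) = -3 + g
G(W, q) = q*(-1 + W)
A(Q, x) = (Q + x)/(9 + x)
A(v(0), G(X(-2), 6))² = ((-5 + 6*(-1 + (-3 - 2)))/(9 + 6*(-1 + (-3 - 2))))² = ((-5 + 6*(-1 - 5))/(9 + 6*(-1 - 5)))² = ((-5 + 6*(-6))/(9 + 6*(-6)))² = ((-5 - 36)/(9 - 36))² = (-41/(-27))² = (-1/27*(-41))² = (41/27)² = 1681/729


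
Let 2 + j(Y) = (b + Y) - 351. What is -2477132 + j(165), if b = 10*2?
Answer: -2477300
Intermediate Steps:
b = 20
j(Y) = -333 + Y (j(Y) = -2 + ((20 + Y) - 351) = -2 + (-331 + Y) = -333 + Y)
-2477132 + j(165) = -2477132 + (-333 + 165) = -2477132 - 168 = -2477300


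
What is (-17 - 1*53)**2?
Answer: 4900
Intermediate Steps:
(-17 - 1*53)**2 = (-17 - 53)**2 = (-70)**2 = 4900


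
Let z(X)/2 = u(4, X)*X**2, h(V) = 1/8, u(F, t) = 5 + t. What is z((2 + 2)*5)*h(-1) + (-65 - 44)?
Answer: 2391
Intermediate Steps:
h(V) = 1/8
z(X) = 2*X**2*(5 + X) (z(X) = 2*((5 + X)*X**2) = 2*(X**2*(5 + X)) = 2*X**2*(5 + X))
z((2 + 2)*5)*h(-1) + (-65 - 44) = (2*((2 + 2)*5)**2*(5 + (2 + 2)*5))*(1/8) + (-65 - 44) = (2*(4*5)**2*(5 + 4*5))*(1/8) - 109 = (2*20**2*(5 + 20))*(1/8) - 109 = (2*400*25)*(1/8) - 109 = 20000*(1/8) - 109 = 2500 - 109 = 2391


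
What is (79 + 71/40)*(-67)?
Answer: -216477/40 ≈ -5411.9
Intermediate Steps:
(79 + 71/40)*(-67) = (3231/40)*(-67) = -216477/40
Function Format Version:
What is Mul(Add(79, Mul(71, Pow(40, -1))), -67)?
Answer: Rational(-216477, 40) ≈ -5411.9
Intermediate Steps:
Mul(Add(79, Mul(71, Pow(40, -1))), -67) = Mul(Add(79, Mul(71, Rational(1, 40))), -67) = Mul(Add(79, Rational(71, 40)), -67) = Mul(Rational(3231, 40), -67) = Rational(-216477, 40)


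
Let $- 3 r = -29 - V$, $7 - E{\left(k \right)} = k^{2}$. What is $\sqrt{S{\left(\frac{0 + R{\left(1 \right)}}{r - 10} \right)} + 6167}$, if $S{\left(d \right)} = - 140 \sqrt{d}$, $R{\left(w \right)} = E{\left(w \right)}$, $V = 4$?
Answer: $\sqrt{6167 - 140 \sqrt{6}} \approx 76.316$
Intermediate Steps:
$E{\left(k \right)} = 7 - k^{2}$
$R{\left(w \right)} = 7 - w^{2}$
$r = 11$ ($r = - \frac{-29 - 4}{3} = \left(- \frac{1}{3}\right) \left(-33\right) = 11$)
$\sqrt{S{\left(\frac{0 + R{\left(1 \right)}}{r - 10} \right)} + 6167} = \sqrt{- 140 \sqrt{\frac{0 + \left(7 - 1^{2}\right)}{11 - 10}} + 6167} = \sqrt{- 140 \sqrt{\frac{0 + \left(7 - 1\right)}{1}} + 6167} = \sqrt{- 140 \sqrt{\left(0 + \left(7 - 1\right)\right) 1} + 6167} = \sqrt{- 140 \sqrt{\left(0 + 6\right) 1} + 6167} = \sqrt{- 140 \sqrt{6 \cdot 1} + 6167} = \sqrt{- 140 \sqrt{6} + 6167} = \sqrt{6167 - 140 \sqrt{6}}$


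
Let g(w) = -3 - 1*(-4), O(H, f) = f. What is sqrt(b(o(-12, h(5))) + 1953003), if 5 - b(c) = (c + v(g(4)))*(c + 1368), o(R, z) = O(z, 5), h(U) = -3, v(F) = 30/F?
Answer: sqrt(1904953) ≈ 1380.2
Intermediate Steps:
g(w) = 1 (g(w) = -3 + 4 = 1)
o(R, z) = 5
b(c) = 5 - (30 + c)*(1368 + c) (b(c) = 5 - (c + 30/1)*(c + 1368) = 5 - (c + 30*1)*(1368 + c) = 5 - (c + 30)*(1368 + c) = 5 - (30 + c)*(1368 + c))
sqrt(b(o(-12, h(5))) + 1953003) = sqrt((-41035 - 1*5**2 - 1398*5) + 1953003) = sqrt((-41035 - 1*25 - 6990) + 1953003) = sqrt((-41035 - 25 - 6990) + 1953003) = sqrt(-48050 + 1953003) = sqrt(1904953)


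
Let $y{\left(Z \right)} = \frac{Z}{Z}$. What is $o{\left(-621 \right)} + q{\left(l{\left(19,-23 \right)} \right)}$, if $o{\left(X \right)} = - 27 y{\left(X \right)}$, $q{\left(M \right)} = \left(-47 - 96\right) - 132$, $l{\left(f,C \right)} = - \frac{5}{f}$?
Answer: $-302$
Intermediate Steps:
$y{\left(Z \right)} = 1$
$q{\left(M \right)} = -275$ ($q{\left(M \right)} = -143 - 132 = -275$)
$o{\left(X \right)} = -27$ ($o{\left(X \right)} = \left(-27\right) 1 = -27$)
$o{\left(-621 \right)} + q{\left(l{\left(19,-23 \right)} \right)} = -27 - 275 = -302$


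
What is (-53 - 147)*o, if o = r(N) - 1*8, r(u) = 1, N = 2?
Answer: 1400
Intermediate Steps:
o = -7 (o = 1 - 1*8 = 1 - 8 = -7)
(-53 - 147)*o = (-53 - 147)*(-7) = -200*(-7) = 1400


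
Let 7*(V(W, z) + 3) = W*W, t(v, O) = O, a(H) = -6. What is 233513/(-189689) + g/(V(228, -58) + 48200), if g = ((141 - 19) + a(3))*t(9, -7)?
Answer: -91999514495/73857878107 ≈ -1.2456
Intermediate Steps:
V(W, z) = -3 + W²/7 (V(W, z) = -3 + (W*W)/7 = -3 + W²/7)
g = -812 (g = ((141 - 19) - 6)*(-7) = (122 - 6)*(-7) = 116*(-7) = -812)
233513/(-189689) + g/(V(228, -58) + 48200) = 233513/(-189689) - 812/((-3 + (⅐)*228²) + 48200) = 233513*(-1/189689) - 812/((-3 + (⅐)*51984) + 48200) = -233513/189689 - 812/((-3 + 51984/7) + 48200) = -233513/189689 - 812/(51963/7 + 48200) = -233513/189689 - 812/389363/7 = -233513/189689 - 812*7/389363 = -233513/189689 - 5684/389363 = -91999514495/73857878107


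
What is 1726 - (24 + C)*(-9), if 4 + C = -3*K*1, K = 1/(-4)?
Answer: 7651/4 ≈ 1912.8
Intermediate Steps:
K = -¼ ≈ -0.25000
C = -13/4 (C = -4 - 3*(-¼)*1 = -4 + (¾)*1 = -4 + ¾ = -13/4 ≈ -3.2500)
1726 - (24 + C)*(-9) = 1726 - (24 - 13/4)*(-9) = 1726 - 83*(-9)/4 = 1726 - 1*(-747/4) = 1726 + 747/4 = 7651/4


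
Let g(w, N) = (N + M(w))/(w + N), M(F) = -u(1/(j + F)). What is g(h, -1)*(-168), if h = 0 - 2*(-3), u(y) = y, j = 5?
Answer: 2016/55 ≈ 36.655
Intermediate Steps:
M(F) = -1/(5 + F)
h = 6 (h = 0 + 6 = 6)
g(w, N) = (N - 1/(5 + w))/(N + w) (g(w, N) = (N - 1/(5 + w))/(w + N) = (N - 1/(5 + w))/(N + w))
g(h, -1)*(-168) = ((-1 - (5 + 6))/((5 + 6)*(-1 + 6)))*(-168) = ((-1 - 1*11)/(11*5))*(-168) = ((1/11)*(⅕)*(-1 - 11))*(-168) = ((1/11)*(⅕)*(-12))*(-168) = -12/55*(-168) = 2016/55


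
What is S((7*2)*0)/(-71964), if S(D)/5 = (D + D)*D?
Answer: 0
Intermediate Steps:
S(D) = 10*D² (S(D) = 5*((D + D)*D) = 5*((2*D)*D) = 5*(2*D²) = 10*D²)
S((7*2)*0)/(-71964) = (10*((7*2)*0)²)/(-71964) = (10*(14*0)²)*(-1/71964) = (10*0²)*(-1/71964) = (10*0)*(-1/71964) = 0*(-1/71964) = 0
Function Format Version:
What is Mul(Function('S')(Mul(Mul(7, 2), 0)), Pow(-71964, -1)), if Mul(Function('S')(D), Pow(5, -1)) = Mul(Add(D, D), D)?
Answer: 0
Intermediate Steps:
Function('S')(D) = Mul(10, Pow(D, 2)) (Function('S')(D) = Mul(5, Mul(Add(D, D), D)) = Mul(5, Mul(Mul(2, D), D)) = Mul(5, Mul(2, Pow(D, 2))) = Mul(10, Pow(D, 2)))
Mul(Function('S')(Mul(Mul(7, 2), 0)), Pow(-71964, -1)) = Mul(Mul(10, Pow(Mul(Mul(7, 2), 0), 2)), Pow(-71964, -1)) = Mul(Mul(10, Pow(Mul(14, 0), 2)), Rational(-1, 71964)) = Mul(Mul(10, Pow(0, 2)), Rational(-1, 71964)) = Mul(Mul(10, 0), Rational(-1, 71964)) = Mul(0, Rational(-1, 71964)) = 0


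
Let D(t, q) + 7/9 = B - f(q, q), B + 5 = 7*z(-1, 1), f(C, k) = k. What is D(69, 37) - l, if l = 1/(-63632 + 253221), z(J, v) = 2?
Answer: -49103560/1706301 ≈ -28.778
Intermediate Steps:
l = 1/189589 ≈ 5.2746e-6
B = 9 (B = -5 + 7*2 = -5 + 14 = 9)
D(t, q) = 74/9 - q (D(t, q) = -7/9 + (9 - q) = 74/9 - q)
D(69, 37) - l = (74/9 - 1*37) - 1*1/189589 = (74/9 - 37) - 1/189589 = -259/9 - 1/189589 = -49103560/1706301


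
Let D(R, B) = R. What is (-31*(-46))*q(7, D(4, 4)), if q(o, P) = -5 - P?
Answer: -12834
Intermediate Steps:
(-31*(-46))*q(7, D(4, 4)) = (-31*(-46))*(-5 - 1*4) = 1426*(-5 - 4) = 1426*(-9) = -12834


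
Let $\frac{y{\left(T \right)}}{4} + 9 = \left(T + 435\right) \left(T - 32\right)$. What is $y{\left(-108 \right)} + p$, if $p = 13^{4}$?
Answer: $-154595$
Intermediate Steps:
$y{\left(T \right)} = -36 + 4 \left(-32 + T\right) \left(435 + T\right)$ ($y{\left(T \right)} = -36 + 4 \left(T + 435\right) \left(T - 32\right) = -36 + 4 \left(435 + T\right) \left(-32 + T\right) = -36 + 4 \left(-32 + T\right) \left(435 + T\right)$)
$p = 28561$
$y{\left(-108 \right)} + p = \left(-55716 + 4 \left(-108\right)^{2} + 1612 \left(-108\right)\right) + 28561 = \left(-55716 + 4 \cdot 11664 - 174096\right) + 28561 = \left(-55716 + 46656 - 174096\right) + 28561 = -183156 + 28561 = -154595$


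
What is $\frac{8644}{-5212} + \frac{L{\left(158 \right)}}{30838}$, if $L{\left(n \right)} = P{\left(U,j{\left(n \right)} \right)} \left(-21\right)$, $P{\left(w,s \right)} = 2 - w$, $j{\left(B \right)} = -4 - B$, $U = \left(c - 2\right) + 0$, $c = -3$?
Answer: $- \frac{66832459}{40181914} \approx -1.6632$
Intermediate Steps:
$U = -5$ ($U = \left(-3 - 2\right) + 0 = -5 + 0 = -5$)
$L{\left(n \right)} = -147$ ($L{\left(n \right)} = \left(2 - -5\right) \left(-21\right) = \left(2 + 5\right) \left(-21\right) = 7 \left(-21\right) = -147$)
$\frac{8644}{-5212} + \frac{L{\left(158 \right)}}{30838} = \frac{8644}{-5212} - \frac{147}{30838} = 8644 \left(- \frac{1}{5212}\right) - \frac{147}{30838} = - \frac{2161}{1303} - \frac{147}{30838} = - \frac{66832459}{40181914}$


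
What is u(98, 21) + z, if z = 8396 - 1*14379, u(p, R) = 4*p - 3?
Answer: -5594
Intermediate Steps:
u(p, R) = -3 + 4*p
z = -5983 (z = 8396 - 14379 = -5983)
u(98, 21) + z = (-3 + 4*98) - 5983 = (-3 + 392) - 5983 = 389 - 5983 = -5594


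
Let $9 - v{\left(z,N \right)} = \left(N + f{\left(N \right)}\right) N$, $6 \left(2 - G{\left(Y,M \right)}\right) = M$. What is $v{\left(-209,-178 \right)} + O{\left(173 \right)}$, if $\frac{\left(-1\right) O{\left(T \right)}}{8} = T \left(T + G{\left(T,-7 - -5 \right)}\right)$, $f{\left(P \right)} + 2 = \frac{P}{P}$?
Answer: $- \frac{823543}{3} \approx -2.7451 \cdot 10^{5}$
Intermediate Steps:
$G{\left(Y,M \right)} = 2 - \frac{M}{6}$
$f{\left(P \right)} = -1$ ($f{\left(P \right)} = -2 + \frac{P}{P} = -2 + 1 = -1$)
$v{\left(z,N \right)} = 9 - N \left(-1 + N\right)$ ($v{\left(z,N \right)} = 9 - \left(N - 1\right) N = 9 - \left(-1 + N\right) N = 9 - N \left(-1 + N\right)$)
$O{\left(T \right)} = - 8 T \left(\frac{7}{3} + T\right)$ ($O{\left(T \right)} = - 8 T \left(T + \left(2 - \frac{-7 - -5}{6}\right)\right) = - 8 T \left(T + \left(2 - \frac{-7 + 5}{6}\right)\right) = - 8 T \left(T + \left(2 - - \frac{1}{3}\right)\right) = - 8 T \left(T + \left(2 + \frac{1}{3}\right)\right) = - 8 T \left(T + \frac{7}{3}\right) = - 8 T \left(\frac{7}{3} + T\right)$)
$v{\left(-209,-178 \right)} + O{\left(173 \right)} = \left(9 - 178 - \left(-178\right)^{2}\right) - \frac{1384 \left(7 + 3 \cdot 173\right)}{3} = \left(9 - 178 - 31684\right) - \frac{1384 \left(7 + 519\right)}{3} = \left(9 - 178 - 31684\right) - \frac{1384}{3} \cdot 526 = -31853 - \frac{727984}{3} = - \frac{823543}{3}$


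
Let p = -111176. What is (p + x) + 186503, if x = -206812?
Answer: -131485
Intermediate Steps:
(p + x) + 186503 = (-111176 - 206812) + 186503 = -317988 + 186503 = -131485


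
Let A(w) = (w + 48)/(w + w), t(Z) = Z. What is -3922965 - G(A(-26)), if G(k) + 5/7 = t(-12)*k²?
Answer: -4640864209/1183 ≈ -3.9230e+6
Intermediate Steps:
A(w) = (48 + w)/(2*w) (A(w) = (48 + w)/((2*w)) = (48 + w)*(1/(2*w)) = (48 + w)/(2*w))
G(k) = -5/7 - 12*k²
-3922965 - G(A(-26)) = -3922965 - (-5/7 - 12*(48 - 26)²/2704) = -3922965 - (-5/7 - 12*((½)*(-1/26)*22)²) = -3922965 - (-5/7 - 12*(-11/26)²) = -3922965 - (-5/7 - 12*121/676) = -3922965 - (-5/7 - 363/169) = -3922965 - 1*(-3386/1183) = -3922965 + 3386/1183 = -4640864209/1183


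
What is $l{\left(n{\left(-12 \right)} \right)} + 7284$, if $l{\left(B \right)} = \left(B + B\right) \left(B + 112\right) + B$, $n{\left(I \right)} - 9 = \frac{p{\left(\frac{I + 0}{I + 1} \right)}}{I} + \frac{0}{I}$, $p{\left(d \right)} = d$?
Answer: $\frac{1143122}{121} \approx 9447.3$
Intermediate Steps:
$n{\left(I \right)} = 9 + \frac{1}{1 + I}$ ($n{\left(I \right)} = 9 + \left(\frac{\left(I + 0\right) \frac{1}{I + 1}}{I} + \frac{0}{I}\right) = 9 + \left(\frac{I \frac{1}{1 + I}}{I} + 0\right) = 9 + \left(\frac{1}{1 + I} + 0\right) = 9 + \frac{1}{1 + I}$)
$l{\left(B \right)} = B + 2 B \left(112 + B\right)$ ($l{\left(B \right)} = 2 B \left(112 + B\right) + B = B + 2 B \left(112 + B\right)$)
$l{\left(n{\left(-12 \right)} \right)} + 7284 = \frac{10 + 9 \left(-12\right)}{1 - 12} \left(225 + 2 \frac{10 + 9 \left(-12\right)}{1 - 12}\right) + 7284 = \frac{10 - 108}{-11} \left(225 + 2 \frac{10 - 108}{-11}\right) + 7284 = \left(- \frac{1}{11}\right) \left(-98\right) \left(225 + 2 \left(\left(- \frac{1}{11}\right) \left(-98\right)\right)\right) + 7284 = \frac{98 \left(225 + 2 \cdot \frac{98}{11}\right)}{11} + 7284 = \frac{98 \left(225 + \frac{196}{11}\right)}{11} + 7284 = \frac{98}{11} \cdot \frac{2671}{11} + 7284 = \frac{261758}{121} + 7284 = \frac{1143122}{121}$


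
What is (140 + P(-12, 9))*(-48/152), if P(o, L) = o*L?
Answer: -192/19 ≈ -10.105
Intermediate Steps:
P(o, L) = L*o
(140 + P(-12, 9))*(-48/152) = (140 + 9*(-12))*(-48/152) = (140 - 108)*(-48*1/152) = 32*(-6/19) = -192/19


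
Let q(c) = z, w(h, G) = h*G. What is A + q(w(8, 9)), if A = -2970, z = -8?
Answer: -2978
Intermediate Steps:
w(h, G) = G*h
q(c) = -8
A + q(w(8, 9)) = -2970 - 8 = -2978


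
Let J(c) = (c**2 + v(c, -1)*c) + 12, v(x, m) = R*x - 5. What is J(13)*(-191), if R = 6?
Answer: -215830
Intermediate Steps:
v(x, m) = -5 + 6*x (v(x, m) = 6*x - 5 = -5 + 6*x)
J(c) = 12 + c**2 + c*(-5 + 6*c) (J(c) = (c**2 + (-5 + 6*c)*c) + 12 = (c**2 + c*(-5 + 6*c)) + 12 = 12 + c**2 + c*(-5 + 6*c))
J(13)*(-191) = (12 - 5*13 + 7*13**2)*(-191) = (12 - 65 + 7*169)*(-191) = (12 - 65 + 1183)*(-191) = 1130*(-191) = -215830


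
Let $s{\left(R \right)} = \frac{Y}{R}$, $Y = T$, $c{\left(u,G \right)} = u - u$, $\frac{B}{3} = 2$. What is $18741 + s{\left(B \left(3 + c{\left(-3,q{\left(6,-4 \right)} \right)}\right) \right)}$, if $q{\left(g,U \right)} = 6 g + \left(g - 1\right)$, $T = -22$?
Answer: $\frac{168658}{9} \approx 18740.0$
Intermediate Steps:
$B = 6$ ($B = 3 \cdot 2 = 6$)
$q{\left(g,U \right)} = -1 + 7 g$ ($q{\left(g,U \right)} = 6 g + \left(-1 + g\right) = -1 + 7 g$)
$c{\left(u,G \right)} = 0$
$Y = -22$
$s{\left(R \right)} = - \frac{22}{R}$
$18741 + s{\left(B \left(3 + c{\left(-3,q{\left(6,-4 \right)} \right)}\right) \right)} = 18741 - \frac{22}{6 \left(3 + 0\right)} = 18741 - \frac{22}{6 \cdot 3} = 18741 - \frac{22}{18} = 18741 - \frac{11}{9} = \frac{168658}{9}$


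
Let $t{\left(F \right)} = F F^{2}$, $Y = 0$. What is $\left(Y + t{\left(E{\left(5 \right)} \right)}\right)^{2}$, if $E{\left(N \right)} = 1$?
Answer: $1$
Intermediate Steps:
$t{\left(F \right)} = F^{3}$
$\left(Y + t{\left(E{\left(5 \right)} \right)}\right)^{2} = \left(0 + 1^{3}\right)^{2} = \left(0 + 1\right)^{2} = 1^{2} = 1$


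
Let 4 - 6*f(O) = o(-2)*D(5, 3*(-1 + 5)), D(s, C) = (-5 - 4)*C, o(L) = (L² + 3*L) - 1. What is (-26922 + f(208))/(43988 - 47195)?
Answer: 80926/9621 ≈ 8.4114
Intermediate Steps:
o(L) = -1 + L² + 3*L
D(s, C) = -9*C
f(O) = -160/3 (f(O) = ⅔ - (-1 + (-2)² + 3*(-2))*(-27*(-1 + 5))/6 = ⅔ - (-1 + 4 - 6)*(-27*4)/6 = ⅔ - (-1)*(-9*12)/2 = ⅔ - (-1)*(-108)/2 = ⅔ - ⅙*324 = ⅔ - 54 = -160/3)
(-26922 + f(208))/(43988 - 47195) = (-26922 - 160/3)/(43988 - 47195) = -80926/3/(-3207) = -80926/3*(-1/3207) = 80926/9621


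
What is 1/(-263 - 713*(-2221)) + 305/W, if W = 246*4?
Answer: 82643533/266626608 ≈ 0.30996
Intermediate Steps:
W = 984
1/(-263 - 713*(-2221)) + 305/W = 1/(-263 - 713*(-2221)) + 305/984 = -1/2221/(-976) + 305*(1/984) = -1/976*(-1/2221) + 305/984 = 1/2167696 + 305/984 = 82643533/266626608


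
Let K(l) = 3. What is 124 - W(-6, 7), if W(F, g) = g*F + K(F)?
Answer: 163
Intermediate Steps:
W(F, g) = 3 + F*g (W(F, g) = g*F + 3 = F*g + 3 = 3 + F*g)
124 - W(-6, 7) = 124 - (3 - 6*7) = 124 - (3 - 42) = 124 - 1*(-39) = 124 + 39 = 163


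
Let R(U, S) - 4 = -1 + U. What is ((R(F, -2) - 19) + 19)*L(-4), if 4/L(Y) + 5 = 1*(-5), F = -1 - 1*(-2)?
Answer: -8/5 ≈ -1.6000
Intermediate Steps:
F = 1 (F = -1 + 2 = 1)
R(U, S) = 3 + U (R(U, S) = 4 + (-1 + U) = 3 + U)
L(Y) = -⅖ (L(Y) = 4/(-5 + 1*(-5)) = 4/(-5 - 5) = 4/(-10) = 4*(-⅒) = -⅖)
((R(F, -2) - 19) + 19)*L(-4) = (((3 + 1) - 19) + 19)*(-⅖) = ((4 - 19) + 19)*(-⅖) = (-15 + 19)*(-⅖) = 4*(-⅖) = -8/5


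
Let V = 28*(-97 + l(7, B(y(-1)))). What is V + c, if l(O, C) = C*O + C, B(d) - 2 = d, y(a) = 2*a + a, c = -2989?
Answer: -5929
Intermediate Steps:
y(a) = 3*a
B(d) = 2 + d
l(O, C) = C + C*O
V = -2940 (V = 28*(-97 + (2 + 3*(-1))*(1 + 7)) = 28*(-97 + (2 - 3)*8) = 28*(-97 - 1*8) = 28*(-97 - 8) = 28*(-105) = -2940)
V + c = -2940 - 2989 = -5929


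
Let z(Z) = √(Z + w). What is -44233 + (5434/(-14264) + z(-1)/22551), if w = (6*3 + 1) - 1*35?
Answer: -315472473/7132 + I*√17/22551 ≈ -44233.0 + 0.00018283*I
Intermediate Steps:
w = -16 (w = (18 + 1) - 35 = 19 - 35 = -16)
z(Z) = √(-16 + Z) (z(Z) = √(Z - 16) = √(-16 + Z))
-44233 + (5434/(-14264) + z(-1)/22551) = -44233 + (5434/(-14264) + √(-16 - 1)/22551) = -44233 + (5434*(-1/14264) + √(-17)*(1/22551)) = -44233 + (-2717/7132 + (I*√17)*(1/22551)) = -44233 + (-2717/7132 + I*√17/22551) = -315472473/7132 + I*√17/22551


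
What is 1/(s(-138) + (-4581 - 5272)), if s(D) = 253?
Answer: -1/9600 ≈ -0.00010417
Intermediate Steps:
1/(s(-138) + (-4581 - 5272)) = 1/(253 + (-4581 - 5272)) = 1/(253 - 9853) = 1/(-9600) = -1/9600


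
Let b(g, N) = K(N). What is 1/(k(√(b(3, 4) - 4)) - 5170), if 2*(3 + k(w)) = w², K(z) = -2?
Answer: -1/5176 ≈ -0.00019320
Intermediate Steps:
b(g, N) = -2
k(w) = -3 + w²/2
1/(k(√(b(3, 4) - 4)) - 5170) = 1/((-3 + (√(-2 - 4))²/2) - 5170) = 1/((-3 + (√(-6))²/2) - 5170) = 1/((-3 + (I*√6)²/2) - 5170) = 1/((-3 + (½)*(-6)) - 5170) = 1/((-3 - 3) - 5170) = 1/(-6 - 5170) = 1/(-5176) = -1/5176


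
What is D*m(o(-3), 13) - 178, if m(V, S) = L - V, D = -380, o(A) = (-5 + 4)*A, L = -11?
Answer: 5142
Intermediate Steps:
o(A) = -A
m(V, S) = -11 - V
D*m(o(-3), 13) - 178 = -380*(-11 - (-1)*(-3)) - 178 = -380*(-11 - 1*3) - 178 = -380*(-11 - 3) - 178 = -380*(-14) - 178 = 5320 - 178 = 5142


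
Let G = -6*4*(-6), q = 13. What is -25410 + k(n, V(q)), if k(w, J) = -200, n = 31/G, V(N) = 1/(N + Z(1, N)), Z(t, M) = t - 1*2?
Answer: -25610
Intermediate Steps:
G = 144 (G = -24*(-6) = 144)
Z(t, M) = -2 + t (Z(t, M) = t - 2 = -2 + t)
V(N) = 1/(-1 + N) (V(N) = 1/(N + (-2 + 1)) = 1/(N - 1) = 1/(-1 + N))
n = 31/144 ≈ 0.21528
-25410 + k(n, V(q)) = -25410 - 200 = -25610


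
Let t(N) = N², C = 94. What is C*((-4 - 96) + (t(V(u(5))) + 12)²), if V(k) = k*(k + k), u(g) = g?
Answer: 593144136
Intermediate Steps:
V(k) = 2*k² (V(k) = k*(2*k) = 2*k²)
C*((-4 - 96) + (t(V(u(5))) + 12)²) = 94*((-4 - 96) + ((2*5²)² + 12)²) = 94*(-100 + ((2*25)² + 12)²) = 94*(-100 + (50² + 12)²) = 94*(-100 + (2500 + 12)²) = 94*(-100 + 2512²) = 94*(-100 + 6310144) = 94*6310044 = 593144136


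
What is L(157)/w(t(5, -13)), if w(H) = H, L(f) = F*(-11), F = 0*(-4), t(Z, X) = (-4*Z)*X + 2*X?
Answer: 0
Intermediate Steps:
t(Z, X) = 2*X - 4*X*Z (t(Z, X) = -4*X*Z + 2*X = 2*X - 4*X*Z)
F = 0
L(f) = 0 (L(f) = 0*(-11) = 0)
L(157)/w(t(5, -13)) = 0/((2*(-13)*(1 - 2*5))) = 0/((2*(-13)*(1 - 10))) = 0/((2*(-13)*(-9))) = 0/234 = 0*(1/234) = 0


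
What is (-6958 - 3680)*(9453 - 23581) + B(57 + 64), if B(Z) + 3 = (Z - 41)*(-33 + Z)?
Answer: 150300701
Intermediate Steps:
B(Z) = -3 + (-41 + Z)*(-33 + Z) (B(Z) = -3 + (Z - 41)*(-33 + Z) = -3 + (-41 + Z)*(-33 + Z))
(-6958 - 3680)*(9453 - 23581) + B(57 + 64) = (-6958 - 3680)*(9453 - 23581) + (1350 + (57 + 64)² - 74*(57 + 64)) = -10638*(-14128) + (1350 + 121² - 74*121) = 150293664 + (1350 + 14641 - 8954) = 150293664 + 7037 = 150300701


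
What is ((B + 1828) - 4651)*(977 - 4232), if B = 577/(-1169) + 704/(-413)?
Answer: 90608385960/9853 ≈ 9.1960e+6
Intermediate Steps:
B = -151611/68971 (B = 577*(-1/1169) + 704*(-1/413) = -577/1169 - 704/413 = -151611/68971 ≈ -2.1982)
((B + 1828) - 4651)*(977 - 4232) = ((-151611/68971 + 1828) - 4651)*(977 - 4232) = (125927377/68971 - 4651)*(-3255) = -194856744/68971*(-3255) = 90608385960/9853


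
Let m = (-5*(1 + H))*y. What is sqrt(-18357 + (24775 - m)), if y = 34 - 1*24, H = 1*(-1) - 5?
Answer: 2*sqrt(1542) ≈ 78.537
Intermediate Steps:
H = -6 (H = -1 - 5 = -6)
y = 10 (y = 34 - 24 = 10)
m = 250 (m = -5*(1 - 6)*10 = -5*(-5)*10 = 25*10 = 250)
sqrt(-18357 + (24775 - m)) = sqrt(-18357 + (24775 - 1*250)) = sqrt(-18357 + (24775 - 250)) = sqrt(-18357 + 24525) = sqrt(6168) = 2*sqrt(1542)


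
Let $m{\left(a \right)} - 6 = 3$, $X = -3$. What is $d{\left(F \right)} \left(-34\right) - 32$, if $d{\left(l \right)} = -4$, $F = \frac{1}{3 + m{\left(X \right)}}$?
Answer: $104$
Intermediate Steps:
$m{\left(a \right)} = 9$ ($m{\left(a \right)} = 6 + 3 = 9$)
$F = \frac{1}{12}$ ($F = \frac{1}{3 + 9} = \frac{1}{12} \approx 0.083333$)
$d{\left(F \right)} \left(-34\right) - 32 = \left(-4\right) \left(-34\right) - 32 = 136 - 32 = 104$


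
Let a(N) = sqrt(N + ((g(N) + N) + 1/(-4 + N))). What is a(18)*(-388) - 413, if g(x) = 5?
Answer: -413 - 970*sqrt(322)/7 ≈ -2899.6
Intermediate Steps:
a(N) = sqrt(5 + 1/(-4 + N) + 2*N) (a(N) = sqrt(N + ((5 + N) + 1/(-4 + N))) = sqrt(N + (5 + N + 1/(-4 + N))) = sqrt(5 + 1/(-4 + N) + 2*N))
a(18)*(-388) - 413 = sqrt((-19 - 3*18 + 2*18**2)/(-4 + 18))*(-388) - 413 = sqrt((-19 - 54 + 2*324)/14)*(-388) - 413 = sqrt((-19 - 54 + 648)/14)*(-388) - 413 = sqrt((1/14)*575)*(-388) - 413 = sqrt(575/14)*(-388) - 413 = (5*sqrt(322)/14)*(-388) - 413 = -970*sqrt(322)/7 - 413 = -413 - 970*sqrt(322)/7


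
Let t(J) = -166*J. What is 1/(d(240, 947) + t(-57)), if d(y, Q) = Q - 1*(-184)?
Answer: 1/10593 ≈ 9.4402e-5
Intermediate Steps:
d(y, Q) = 184 + Q (d(y, Q) = Q + 184 = 184 + Q)
1/(d(240, 947) + t(-57)) = 1/((184 + 947) - 166*(-57)) = 1/(1131 + 9462) = 1/10593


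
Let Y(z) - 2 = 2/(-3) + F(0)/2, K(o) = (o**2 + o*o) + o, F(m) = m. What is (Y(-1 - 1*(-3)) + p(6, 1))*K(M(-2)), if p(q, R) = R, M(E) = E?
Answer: 14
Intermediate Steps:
K(o) = o + 2*o**2 (K(o) = (o**2 + o**2) + o = 2*o**2 + o = o + 2*o**2)
Y(z) = 4/3 (Y(z) = 2 + (2/(-3) + 0/2) = 2 + (2*(-1/3) + 0*(1/2)) = 2 + (-2/3 + 0) = 2 - 2/3 = 4/3)
(Y(-1 - 1*(-3)) + p(6, 1))*K(M(-2)) = (4/3 + 1)*(-2*(1 + 2*(-2))) = 7*(-2*(1 - 4))/3 = 7*(-2*(-3))/3 = (7/3)*6 = 14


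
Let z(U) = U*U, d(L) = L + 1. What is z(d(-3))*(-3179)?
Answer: -12716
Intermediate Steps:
d(L) = 1 + L
z(U) = U²
z(d(-3))*(-3179) = (1 - 3)²*(-3179) = (-2)²*(-3179) = 4*(-3179) = -12716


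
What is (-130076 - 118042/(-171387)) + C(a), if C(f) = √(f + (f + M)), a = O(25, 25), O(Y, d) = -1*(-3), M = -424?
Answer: -22293217370/171387 + I*√418 ≈ -1.3008e+5 + 20.445*I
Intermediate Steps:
O(Y, d) = 3
a = 3
C(f) = √(-424 + 2*f) (C(f) = √(f + (f - 424)) = √(f + (-424 + f)) = √(-424 + 2*f))
(-130076 - 118042/(-171387)) + C(a) = (-130076 - 118042/(-171387)) + √(-424 + 2*3) = (-130076 - 118042*(-1/171387)) + √(-424 + 6) = (-130076 + 118042/171387) + √(-418) = -22293217370/171387 + I*√418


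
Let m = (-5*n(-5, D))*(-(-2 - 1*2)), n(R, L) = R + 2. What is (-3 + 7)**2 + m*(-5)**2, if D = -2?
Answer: 1516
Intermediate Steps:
n(R, L) = 2 + R
m = 60 (m = (-5*(2 - 5))*(-(-2 - 1*2)) = (-5*(-3))*(-(-2 - 2)) = 15*(-1*(-4)) = 15*4 = 60)
(-3 + 7)**2 + m*(-5)**2 = (-3 + 7)**2 + 60*(-5)**2 = 4**2 + 60*25 = 16 + 1500 = 1516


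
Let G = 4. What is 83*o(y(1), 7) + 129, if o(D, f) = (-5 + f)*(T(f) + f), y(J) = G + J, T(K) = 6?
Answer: 2287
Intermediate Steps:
y(J) = 4 + J
o(D, f) = (-5 + f)*(6 + f)
83*o(y(1), 7) + 129 = 83*(-30 + 7 + 7²) + 129 = 83*(-30 + 7 + 49) + 129 = 83*26 + 129 = 2158 + 129 = 2287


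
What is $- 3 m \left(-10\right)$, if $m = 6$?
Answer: $180$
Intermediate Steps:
$- 3 m \left(-10\right) = \left(-3\right) 6 \left(-10\right) = \left(-18\right) \left(-10\right) = 180$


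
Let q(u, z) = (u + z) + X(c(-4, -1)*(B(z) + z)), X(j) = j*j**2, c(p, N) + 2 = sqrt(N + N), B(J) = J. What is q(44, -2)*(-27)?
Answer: 5778 + 17280*I*sqrt(2) ≈ 5778.0 + 24438.0*I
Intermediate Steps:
c(p, N) = -2 + sqrt(2)*sqrt(N) (c(p, N) = -2 + sqrt(N + N) = -2 + sqrt(2*N) = -2 + sqrt(2)*sqrt(N))
X(j) = j**3
q(u, z) = u + z + 8*z**3*(-2 + I*sqrt(2))**3 (q(u, z) = (u + z) + ((-2 + sqrt(2)*sqrt(-1))*(z + z))**3 = (u + z) + ((-2 + sqrt(2)*I)*(2*z))**3 = (u + z) + ((-2 + I*sqrt(2))*(2*z))**3 = (u + z) + (2*z*(-2 + I*sqrt(2)))**3 = (u + z) + 8*z**3*(-2 + I*sqrt(2))**3 = u + z + 8*z**3*(-2 + I*sqrt(2))**3)
q(44, -2)*(-27) = (44 - 2 - 8*(-2)**3*(2 - I*sqrt(2))**3)*(-27) = (44 - 2 - 8*(-8)*(2 - I*sqrt(2))**3)*(-27) = (44 - 2 + 64*(2 - I*sqrt(2))**3)*(-27) = (42 + 64*(2 - I*sqrt(2))**3)*(-27) = -1134 - 1728*(2 - I*sqrt(2))**3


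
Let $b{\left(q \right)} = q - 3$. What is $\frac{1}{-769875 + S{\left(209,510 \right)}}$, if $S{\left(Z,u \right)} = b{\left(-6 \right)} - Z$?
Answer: $- \frac{1}{770093} \approx -1.2985 \cdot 10^{-6}$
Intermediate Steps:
$b{\left(q \right)} = -3 + q$ ($b{\left(q \right)} = q - 3 = -3 + q$)
$S{\left(Z,u \right)} = -9 - Z$ ($S{\left(Z,u \right)} = \left(-3 - 6\right) - Z = -9 - Z$)
$\frac{1}{-769875 + S{\left(209,510 \right)}} = \frac{1}{-769875 - 218} = \frac{1}{-770093} = - \frac{1}{770093}$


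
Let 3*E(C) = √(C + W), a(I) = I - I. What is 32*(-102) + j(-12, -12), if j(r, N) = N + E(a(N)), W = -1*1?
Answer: -3276 + I/3 ≈ -3276.0 + 0.33333*I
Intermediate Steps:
a(I) = 0
W = -1
E(C) = √(-1 + C)/3 (E(C) = √(C - 1)/3 = √(-1 + C)/3)
j(r, N) = N + I/3 (j(r, N) = N + √(-1 + 0)/3 = N + √(-1)/3 = N + I/3)
32*(-102) + j(-12, -12) = 32*(-102) + (-12 + I/3) = -3264 + (-12 + I/3) = -3276 + I/3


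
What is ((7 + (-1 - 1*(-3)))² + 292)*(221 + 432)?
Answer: 243569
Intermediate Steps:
((7 + (-1 - 1*(-3)))² + 292)*(221 + 432) = ((7 + (-1 + 3))² + 292)*653 = ((7 + 2)² + 292)*653 = (9² + 292)*653 = (81 + 292)*653 = 373*653 = 243569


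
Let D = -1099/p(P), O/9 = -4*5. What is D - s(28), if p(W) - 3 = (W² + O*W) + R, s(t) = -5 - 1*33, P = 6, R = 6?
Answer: 40429/1035 ≈ 39.062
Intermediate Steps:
O = -180 (O = 9*(-4*5) = 9*(-20) = -180)
s(t) = -38 (s(t) = -5 - 33 = -38)
p(W) = 9 + W² - 180*W (p(W) = 3 + ((W² - 180*W) + 6) = 3 + (6 + W² - 180*W) = 9 + W² - 180*W)
D = 1099/1035 (D = -1099/(9 + 6² - 180*6) = -1099/(9 + 36 - 1080) = -1099/(-1035) = -1099*(-1/1035) = 1099/1035 ≈ 1.0618)
D - s(28) = 1099/1035 - 1*(-38) = 1099/1035 + 38 = 40429/1035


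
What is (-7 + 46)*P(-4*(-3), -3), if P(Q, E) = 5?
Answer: 195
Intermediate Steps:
(-7 + 46)*P(-4*(-3), -3) = (-7 + 46)*5 = 39*5 = 195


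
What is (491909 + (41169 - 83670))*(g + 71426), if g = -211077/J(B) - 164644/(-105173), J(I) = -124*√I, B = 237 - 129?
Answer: 3376065851105536/105173 + 1317495728*√3/31 ≈ 3.2174e+10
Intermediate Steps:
B = 108
g = 164644/105173 + 23453*√3/248 (g = -211077*(-√3/2232) - 164644/(-105173) = -211077*(-√3/2232) - 164644*(-1/105173) = -211077*(-√3/2232) + 164644/105173 = -(-23453)*√3/248 + 164644/105173 = 23453*√3/248 + 164644/105173 = 164644/105173 + 23453*√3/248 ≈ 165.36)
(491909 + (41169 - 83670))*(g + 71426) = (491909 + (41169 - 83670))*((164644/105173 + 23453*√3/248) + 71426) = (491909 - 42501)*(7512251342/105173 + 23453*√3/248) = 449408*(7512251342/105173 + 23453*√3/248) = 3376065851105536/105173 + 1317495728*√3/31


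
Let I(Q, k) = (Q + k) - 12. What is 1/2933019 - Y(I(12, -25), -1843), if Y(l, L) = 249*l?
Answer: 18258043276/2933019 ≈ 6225.0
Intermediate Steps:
I(Q, k) = -12 + Q + k
1/2933019 - Y(I(12, -25), -1843) = 1/2933019 - 249*(-12 + 12 - 25) = 1/2933019 - 249*(-25) = 1/2933019 - 1*(-6225) = 1/2933019 + 6225 = 18258043276/2933019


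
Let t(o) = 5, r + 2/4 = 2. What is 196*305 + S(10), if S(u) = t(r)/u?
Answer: 119561/2 ≈ 59781.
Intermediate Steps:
r = 3/2 (r = -½ + 2 = 3/2 ≈ 1.5000)
S(u) = 5/u
196*305 + S(10) = 196*305 + 5/10 = 59780 + 5*(⅒) = 59780 + ½ = 119561/2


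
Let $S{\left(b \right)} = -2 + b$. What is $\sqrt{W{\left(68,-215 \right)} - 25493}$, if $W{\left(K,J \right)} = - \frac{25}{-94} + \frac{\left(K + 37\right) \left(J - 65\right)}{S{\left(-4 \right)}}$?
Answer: $\frac{i \sqrt{181957398}}{94} \approx 143.5 i$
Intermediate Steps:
$W{\left(K,J \right)} = \frac{25}{94} - \frac{\left(-65 + J\right) \left(37 + K\right)}{6}$ ($W{\left(K,J \right)} = - \frac{25}{-94} + \frac{\left(K + 37\right) \left(J - 65\right)}{-2 - 4} = \left(-25\right) \left(- \frac{1}{94}\right) + \frac{\left(37 + K\right) \left(-65 + J\right)}{-6} = \frac{25}{94} + \left(-65 + J\right) \left(37 + K\right) \left(- \frac{1}{6}\right) = \frac{25}{94} - \frac{\left(-65 + J\right) \left(37 + K\right)}{6}$)
$\sqrt{W{\left(68,-215 \right)} - 25493} = \sqrt{\left(\frac{56555}{141} - - \frac{7955}{6} + \frac{65}{6} \cdot 68 - \left(- \frac{215}{6}\right) 68\right) - 25493} = \sqrt{\left(\frac{56555}{141} + \frac{7955}{6} + \frac{2210}{3} + \frac{7310}{3}\right) - 25493} = \sqrt{\frac{460625}{94} - 25493} = \sqrt{- \frac{1935717}{94}} = \frac{i \sqrt{181957398}}{94}$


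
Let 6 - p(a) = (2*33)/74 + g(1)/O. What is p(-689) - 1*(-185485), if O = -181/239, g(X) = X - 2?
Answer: 1242218411/6697 ≈ 1.8549e+5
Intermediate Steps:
g(X) = -2 + X
O = -181/239 (O = -181*1/239 = -181/239 ≈ -0.75732)
p(a) = 25366/6697 (p(a) = 6 - ((2*33)/74 + (-2 + 1)/(-181/239)) = 6 - (66*(1/74) - 1*(-239/181)) = 6 - (33/37 + 239/181) = 6 - 1*14816/6697 = 6 - 14816/6697 = 25366/6697)
p(-689) - 1*(-185485) = 25366/6697 - 1*(-185485) = 25366/6697 + 185485 = 1242218411/6697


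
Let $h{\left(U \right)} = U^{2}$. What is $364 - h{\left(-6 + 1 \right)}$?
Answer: $339$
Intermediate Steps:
$364 - h{\left(-6 + 1 \right)} = 364 - \left(-6 + 1\right)^{2} = 364 - \left(-5\right)^{2} = 364 - 25 = 339$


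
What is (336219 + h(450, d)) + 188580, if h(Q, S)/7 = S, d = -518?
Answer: 521173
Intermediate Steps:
h(Q, S) = 7*S
(336219 + h(450, d)) + 188580 = (336219 + 7*(-518)) + 188580 = (336219 - 3626) + 188580 = 332593 + 188580 = 521173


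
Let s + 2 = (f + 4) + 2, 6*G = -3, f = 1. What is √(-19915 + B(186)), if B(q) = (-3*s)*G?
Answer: I*√79630/2 ≈ 141.09*I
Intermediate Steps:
G = -½ (G = (⅙)*(-3) = -½ ≈ -0.50000)
s = 5 (s = -2 + ((1 + 4) + 2) = -2 + (5 + 2) = -2 + 7 = 5)
B(q) = 15/2 (B(q) = -3*5*(-½) = -15*(-½) = 15/2)
√(-19915 + B(186)) = √(-19915 + 15/2) = √(-39815/2) = I*√79630/2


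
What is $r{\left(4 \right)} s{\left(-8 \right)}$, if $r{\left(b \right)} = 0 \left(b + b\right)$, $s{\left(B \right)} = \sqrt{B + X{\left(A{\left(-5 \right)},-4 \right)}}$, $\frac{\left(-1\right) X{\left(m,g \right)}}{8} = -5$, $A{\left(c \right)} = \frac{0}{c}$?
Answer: $0$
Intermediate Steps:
$A{\left(c \right)} = 0$
$X{\left(m,g \right)} = 40$ ($X{\left(m,g \right)} = \left(-8\right) \left(-5\right) = 40$)
$s{\left(B \right)} = \sqrt{40 + B}$ ($s{\left(B \right)} = \sqrt{B + 40} = \sqrt{40 + B}$)
$r{\left(b \right)} = 0$ ($r{\left(b \right)} = 0 \cdot 2 b = 0$)
$r{\left(4 \right)} s{\left(-8 \right)} = 0 \sqrt{40 - 8} = 0 \sqrt{32} = 0 \cdot 4 \sqrt{2} = 0$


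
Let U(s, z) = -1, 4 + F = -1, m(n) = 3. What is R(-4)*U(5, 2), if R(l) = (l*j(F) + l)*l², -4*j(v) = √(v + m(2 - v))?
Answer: 64 - 16*I*√2 ≈ 64.0 - 22.627*I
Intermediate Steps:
F = -5 (F = -4 - 1 = -5)
j(v) = -√(3 + v)/4 (j(v) = -√(v + 3)/4 = -√(3 + v)/4)
R(l) = l²*(l - I*l*√2/4) (R(l) = (l*(-√(3 - 5)/4) + l)*l² = (l*(-I*√2/4) + l)*l² = (-I*l*√2/4 + l)*l² = (l - I*l*√2/4)*l² = l²*(l - I*l*√2/4))
R(-4)*U(5, 2) = ((¼)*(-4)³*(4 - I*√2))*(-1) = ((¼)*(-64)*(4 - I*√2))*(-1) = (-64 + 16*I*√2)*(-1) = 64 - 16*I*√2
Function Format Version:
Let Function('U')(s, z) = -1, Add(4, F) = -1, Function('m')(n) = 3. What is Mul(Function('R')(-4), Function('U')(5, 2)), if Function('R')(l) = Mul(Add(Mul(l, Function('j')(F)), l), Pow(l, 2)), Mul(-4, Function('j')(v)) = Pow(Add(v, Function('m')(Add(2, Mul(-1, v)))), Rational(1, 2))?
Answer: Add(64, Mul(-16, I, Pow(2, Rational(1, 2)))) ≈ Add(64.000, Mul(-22.627, I))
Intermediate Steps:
F = -5 (F = Add(-4, -1) = -5)
Function('j')(v) = Mul(Rational(-1, 4), Pow(Add(3, v), Rational(1, 2))) (Function('j')(v) = Mul(Rational(-1, 4), Pow(Add(v, 3), Rational(1, 2))) = Mul(Rational(-1, 4), Pow(Add(3, v), Rational(1, 2))))
Function('R')(l) = Mul(Pow(l, 2), Add(l, Mul(Rational(-1, 4), I, l, Pow(2, Rational(1, 2))))) (Function('R')(l) = Mul(Add(Mul(l, Mul(Rational(-1, 4), Pow(Add(3, -5), Rational(1, 2)))), l), Pow(l, 2)) = Mul(Add(Mul(l, Mul(Rational(-1, 4), Pow(-2, Rational(1, 2)))), l), Pow(l, 2)) = Mul(Add(Mul(l, Mul(Rational(-1, 4), Mul(I, Pow(2, Rational(1, 2))))), l), Pow(l, 2)) = Mul(Add(Mul(l, Mul(Rational(-1, 4), I, Pow(2, Rational(1, 2)))), l), Pow(l, 2)) = Mul(Add(Mul(Rational(-1, 4), I, l, Pow(2, Rational(1, 2))), l), Pow(l, 2)) = Mul(Add(l, Mul(Rational(-1, 4), I, l, Pow(2, Rational(1, 2)))), Pow(l, 2)) = Mul(Pow(l, 2), Add(l, Mul(Rational(-1, 4), I, l, Pow(2, Rational(1, 2))))))
Mul(Function('R')(-4), Function('U')(5, 2)) = Mul(Mul(Rational(1, 4), Pow(-4, 3), Add(4, Mul(-1, I, Pow(2, Rational(1, 2))))), -1) = Mul(Mul(Rational(1, 4), -64, Add(4, Mul(-1, I, Pow(2, Rational(1, 2))))), -1) = Mul(Add(-64, Mul(16, I, Pow(2, Rational(1, 2)))), -1) = Add(64, Mul(-16, I, Pow(2, Rational(1, 2))))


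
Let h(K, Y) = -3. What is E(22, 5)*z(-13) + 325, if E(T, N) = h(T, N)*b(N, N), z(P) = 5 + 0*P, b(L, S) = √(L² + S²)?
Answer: 325 - 75*√2 ≈ 218.93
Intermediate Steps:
z(P) = 5 (z(P) = 5 + 0 = 5)
E(T, N) = -3*√2*√(N²) (E(T, N) = -3*√(N² + N²) = -3*√2*√(N²))
E(22, 5)*z(-13) + 325 = -3*√2*√(5²)*5 + 325 = -3*√2*√25*5 + 325 = -3*√2*5*5 + 325 = -15*√2*5 + 325 = -75*√2 + 325 = 325 - 75*√2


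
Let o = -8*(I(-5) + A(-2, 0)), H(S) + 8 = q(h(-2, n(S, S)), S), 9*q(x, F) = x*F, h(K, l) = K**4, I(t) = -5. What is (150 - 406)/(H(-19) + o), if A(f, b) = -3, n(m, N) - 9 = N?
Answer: -288/25 ≈ -11.520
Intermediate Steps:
n(m, N) = 9 + N
q(x, F) = F*x/9 (q(x, F) = (x*F)/9 = (F*x)/9 = F*x/9)
H(S) = -8 + 16*S/9 (H(S) = -8 + (1/9)*S*(-2)**4 = -8 + (1/9)*S*16 = -8 + 16*S/9)
o = 64 (o = -8*(-5 - 3) = -8*(-8) = 64)
(150 - 406)/(H(-19) + o) = (150 - 406)/((-8 + (16/9)*(-19)) + 64) = -256/((-8 - 304/9) + 64) = -256/(-376/9 + 64) = -256/200/9 = -256*9/200 = -288/25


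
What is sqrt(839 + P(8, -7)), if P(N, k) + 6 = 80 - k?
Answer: 2*sqrt(230) ≈ 30.332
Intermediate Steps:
P(N, k) = 74 - k (P(N, k) = -6 + (80 - k) = 74 - k)
sqrt(839 + P(8, -7)) = sqrt(839 + (74 - 1*(-7))) = sqrt(839 + (74 + 7)) = sqrt(839 + 81) = sqrt(920) = 2*sqrt(230)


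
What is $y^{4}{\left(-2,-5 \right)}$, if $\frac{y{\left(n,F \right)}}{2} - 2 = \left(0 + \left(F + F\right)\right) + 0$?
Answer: $65536$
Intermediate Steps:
$y{\left(n,F \right)} = 4 + 4 F$ ($y{\left(n,F \right)} = 4 + 2 \left(\left(0 + \left(F + F\right)\right) + 0\right) = 4 + 2 \left(\left(0 + 2 F\right) + 0\right) = 4 + 2 \left(2 F + 0\right) = 4 + 2 \cdot 2 F = 4 + 4 F$)
$y^{4}{\left(-2,-5 \right)} = \left(4 + 4 \left(-5\right)\right)^{4} = \left(4 - 20\right)^{4} = \left(-16\right)^{4} = 65536$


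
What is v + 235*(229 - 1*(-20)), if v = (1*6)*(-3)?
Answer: 58497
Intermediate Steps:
v = -18 (v = 6*(-3) = -18)
v + 235*(229 - 1*(-20)) = -18 + 235*(229 - 1*(-20)) = -18 + 235*(229 + 20) = -18 + 235*249 = -18 + 58515 = 58497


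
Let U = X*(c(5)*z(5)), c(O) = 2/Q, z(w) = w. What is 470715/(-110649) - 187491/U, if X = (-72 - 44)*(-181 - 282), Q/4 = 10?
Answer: -1288856284/70746863 ≈ -18.218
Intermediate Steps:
Q = 40 (Q = 4*10 = 40)
c(O) = 1/20 (c(O) = 2/40 = 2*(1/40) = 1/20)
X = 53708 (X = -116*(-463) = 53708)
U = 13427 (U = 53708*((1/20)*5) = 53708*(¼) = 13427)
470715/(-110649) - 187491/U = 470715/(-110649) - 187491/13427 = 470715*(-1/110649) - 187491*1/13427 = -22415/5269 - 187491/13427 = -1288856284/70746863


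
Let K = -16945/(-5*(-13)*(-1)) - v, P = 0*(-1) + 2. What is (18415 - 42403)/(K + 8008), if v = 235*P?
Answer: -311844/101383 ≈ -3.0759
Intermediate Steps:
P = 2 (P = 0 + 2 = 2)
v = 470 (v = 235*2 = 470)
K = -2721/13 (K = -16945/(-5*(-13)*(-1)) - 1*470 = -16945/(65*(-1)) - 470 = -16945/(-65) - 470 = -16945*(-1/65) - 470 = 3389/13 - 470 = -2721/13 ≈ -209.31)
(18415 - 42403)/(K + 8008) = (18415 - 42403)/(-2721/13 + 8008) = -23988/101383/13 = -23988*13/101383 = -311844/101383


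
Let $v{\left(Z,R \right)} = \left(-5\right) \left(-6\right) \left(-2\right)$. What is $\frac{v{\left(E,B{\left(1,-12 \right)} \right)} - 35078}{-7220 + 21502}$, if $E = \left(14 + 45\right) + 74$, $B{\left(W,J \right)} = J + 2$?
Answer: $- \frac{17569}{7141} \approx -2.4603$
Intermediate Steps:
$B{\left(W,J \right)} = 2 + J$
$E = 133$ ($E = 59 + 74 = 133$)
$v{\left(Z,R \right)} = -60$ ($v{\left(Z,R \right)} = 30 \left(-2\right) = -60$)
$\frac{v{\left(E,B{\left(1,-12 \right)} \right)} - 35078}{-7220 + 21502} = \frac{-60 - 35078}{-7220 + 21502} = - \frac{35138}{14282} = \left(-35138\right) \frac{1}{14282} = - \frac{17569}{7141}$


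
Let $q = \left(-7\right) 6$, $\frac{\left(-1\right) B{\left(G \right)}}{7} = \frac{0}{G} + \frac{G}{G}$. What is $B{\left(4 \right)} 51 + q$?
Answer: $-399$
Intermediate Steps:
$B{\left(G \right)} = -7$ ($B{\left(G \right)} = - 7 \left(\frac{0}{G} + \frac{G}{G}\right) = - 7 \left(0 + 1\right) = \left(-7\right) 1 = -7$)
$q = -42$
$B{\left(4 \right)} 51 + q = \left(-7\right) 51 - 42 = -357 - 42 = -399$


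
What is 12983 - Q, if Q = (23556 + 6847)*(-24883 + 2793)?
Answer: 671615253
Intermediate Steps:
Q = -671602270 (Q = 30403*(-22090) = -671602270)
12983 - Q = 12983 - 1*(-671602270) = 12983 + 671602270 = 671615253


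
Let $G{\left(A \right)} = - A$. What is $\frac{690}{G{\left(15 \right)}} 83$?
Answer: $-3818$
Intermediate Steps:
$\frac{690}{G{\left(15 \right)}} 83 = \frac{690}{\left(-1\right) 15} \cdot 83 = \frac{690}{-15} \cdot 83 = 690 \left(- \frac{1}{15}\right) 83 = \left(-46\right) 83 = -3818$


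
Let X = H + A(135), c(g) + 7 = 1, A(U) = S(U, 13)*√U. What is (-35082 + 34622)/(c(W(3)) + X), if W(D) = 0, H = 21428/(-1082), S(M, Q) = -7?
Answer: -694817120/348240643 + 565459692*√15/348240643 ≈ 4.2936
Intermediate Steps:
H = -10714/541 (H = 21428*(-1/1082) = -10714/541 ≈ -19.804)
A(U) = -7*√U
c(g) = -6 (c(g) = -7 + 1 = -6)
X = -10714/541 - 21*√15 ≈ -101.14
(-35082 + 34622)/(c(W(3)) + X) = (-35082 + 34622)/(-6 + (-10714/541 - 21*√15)) = -460/(-13960/541 - 21*√15)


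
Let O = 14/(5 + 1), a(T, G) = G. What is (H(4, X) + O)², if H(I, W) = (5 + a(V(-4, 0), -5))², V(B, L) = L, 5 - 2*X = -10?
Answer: 49/9 ≈ 5.4444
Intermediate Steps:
X = 15/2 (X = 5/2 - ½*(-10) = 5/2 + 5 = 15/2 ≈ 7.5000)
H(I, W) = 0 (H(I, W) = (5 - 5)² = 0² = 0)
O = 7/3 (O = 14/6 = (⅙)*14 = 7/3 ≈ 2.3333)
(H(4, X) + O)² = (0 + 7/3)² = (7/3)² = 49/9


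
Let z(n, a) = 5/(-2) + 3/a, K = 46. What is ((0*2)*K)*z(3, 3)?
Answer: 0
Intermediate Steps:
z(n, a) = -5/2 + 3/a (z(n, a) = 5*(-½) + 3/a = -5/2 + 3/a)
((0*2)*K)*z(3, 3) = ((0*2)*46)*(-5/2 + 3/3) = (0*46)*(-5/2 + 3*(⅓)) = 0*(-5/2 + 1) = 0*(-3/2) = 0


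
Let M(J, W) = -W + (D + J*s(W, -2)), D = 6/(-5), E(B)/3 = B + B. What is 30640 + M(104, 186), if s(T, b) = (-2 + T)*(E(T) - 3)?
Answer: 106644104/5 ≈ 2.1329e+7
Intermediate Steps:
E(B) = 6*B (E(B) = 3*(B + B) = 3*(2*B) = 6*B)
s(T, b) = (-3 + 6*T)*(-2 + T) (s(T, b) = (-2 + T)*(6*T - 3) = (-2 + T)*(-3 + 6*T) = (-3 + 6*T)*(-2 + T))
D = -6/5 (D = 6*(-⅕) = -6/5 ≈ -1.2000)
M(J, W) = -6/5 - W + J*(6 - 15*W + 6*W²) (M(J, W) = -W + (-6/5 + J*(6 - 15*W + 6*W²)) = -6/5 - W + J*(6 - 15*W + 6*W²))
30640 + M(104, 186) = 30640 + (-6/5 - 1*186 + 3*104*(2 - 5*186 + 2*186²)) = 30640 + (-6/5 - 186 + 3*104*(2 - 930 + 2*34596)) = 30640 + (-6/5 - 186 + 3*104*(2 - 930 + 69192)) = 30640 + (-6/5 - 186 + 3*104*68264) = 30640 + (-6/5 - 186 + 21298368) = 30640 + 106490904/5 = 106644104/5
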